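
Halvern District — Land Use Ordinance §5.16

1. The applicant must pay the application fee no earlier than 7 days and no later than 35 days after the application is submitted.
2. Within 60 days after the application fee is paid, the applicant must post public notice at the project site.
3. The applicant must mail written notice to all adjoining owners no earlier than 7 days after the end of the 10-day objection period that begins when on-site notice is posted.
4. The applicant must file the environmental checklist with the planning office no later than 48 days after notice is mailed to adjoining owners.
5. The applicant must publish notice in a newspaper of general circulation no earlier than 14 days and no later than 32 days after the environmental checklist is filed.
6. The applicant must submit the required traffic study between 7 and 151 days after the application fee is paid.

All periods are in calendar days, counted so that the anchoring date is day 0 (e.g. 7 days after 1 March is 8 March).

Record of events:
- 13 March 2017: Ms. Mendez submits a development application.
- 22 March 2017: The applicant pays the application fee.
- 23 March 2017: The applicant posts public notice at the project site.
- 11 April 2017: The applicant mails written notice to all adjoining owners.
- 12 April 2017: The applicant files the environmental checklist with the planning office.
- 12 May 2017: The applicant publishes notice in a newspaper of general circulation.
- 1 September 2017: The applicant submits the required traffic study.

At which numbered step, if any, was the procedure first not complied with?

Step 6

Step 1 — 7 and 35 days from 13 March 2017 (when the application is submitted) are 20 March 2017 and 17 April 2017 respectively; done 22 March 2017, which is between those dates.
Step 2 — counting 60 days from 22 March 2017 (when the application fee is paid) gives a deadline of 21 May 2017; completed 23 March 2017, before the deadline.
Step 3 — must wait 7 days from 2 April 2017 (end of the 10-day objection period, which began when on-site notice is posted on 23 March 2017), so not before 9 April 2017; done 11 April 2017, after the minimum wait.
Step 4 — counting 48 days from 11 April 2017 (when notice is mailed to adjoining owners) gives a deadline of 29 May 2017; done 12 April 2017 — timely.
Step 5 — 14 and 32 days from 12 April 2017 (when the environmental checklist is filed) are 26 April 2017 and 14 May 2017 respectively; done 12 May 2017, which is between those dates.
Step 6 — 7 and 151 days from 22 March 2017 (when the application fee is paid) are 29 March 2017 and 20 August 2017 respectively; done 1 September 2017 — 12 days after the window closed.
No need to go further; step 6 was not satisfied.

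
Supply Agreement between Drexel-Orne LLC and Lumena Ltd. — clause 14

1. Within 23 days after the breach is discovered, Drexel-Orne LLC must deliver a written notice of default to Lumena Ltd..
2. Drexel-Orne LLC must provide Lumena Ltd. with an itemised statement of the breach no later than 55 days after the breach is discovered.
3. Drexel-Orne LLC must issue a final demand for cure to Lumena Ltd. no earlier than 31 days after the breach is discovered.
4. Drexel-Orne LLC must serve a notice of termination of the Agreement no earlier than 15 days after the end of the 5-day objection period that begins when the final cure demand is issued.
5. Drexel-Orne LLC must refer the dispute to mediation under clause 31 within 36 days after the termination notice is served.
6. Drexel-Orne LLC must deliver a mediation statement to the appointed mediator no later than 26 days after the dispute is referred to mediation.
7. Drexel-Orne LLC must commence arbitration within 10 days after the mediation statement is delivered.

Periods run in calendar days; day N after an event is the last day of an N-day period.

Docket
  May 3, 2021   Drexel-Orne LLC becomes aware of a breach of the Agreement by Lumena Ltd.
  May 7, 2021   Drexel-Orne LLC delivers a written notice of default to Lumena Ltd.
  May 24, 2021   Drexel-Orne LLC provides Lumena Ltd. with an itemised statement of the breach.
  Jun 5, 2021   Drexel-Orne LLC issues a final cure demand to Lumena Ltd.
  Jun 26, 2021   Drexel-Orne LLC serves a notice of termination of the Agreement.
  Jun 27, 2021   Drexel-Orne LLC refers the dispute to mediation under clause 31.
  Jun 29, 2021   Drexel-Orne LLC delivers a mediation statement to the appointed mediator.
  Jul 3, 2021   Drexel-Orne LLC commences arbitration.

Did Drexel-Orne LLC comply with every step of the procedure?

Step 1 — counting 23 days from May 3, 2021 (when the breach is discovered) gives a deadline of May 26, 2021; completed May 7, 2021, before the deadline.
Step 2 — counting 55 days from May 3, 2021 (when the breach is discovered) gives a deadline of Jun 27, 2021; completed May 24, 2021, before the deadline.
Step 3 — must wait 31 days from May 3, 2021 (when the breach is discovered), so not before Jun 3, 2021; done Jun 5, 2021 — permitted.
Step 4 — must wait 15 days from Jun 10, 2021 (end of the 5-day objection period, which began when the final cure demand is issued on Jun 5, 2021), so not before Jun 25, 2021; done Jun 26, 2021, after the minimum wait.
Step 5 — counting 36 days from Jun 26, 2021 (when the termination notice is served) gives a deadline of Aug 1, 2021; completed Jun 27, 2021, before the deadline.
Step 6 — counting 26 days from Jun 27, 2021 (when the dispute is referred to mediation) gives a deadline of Jul 23, 2021; completed Jun 29, 2021, before the deadline.
Step 7 — counting 10 days from Jun 29, 2021 (when the mediation statement is delivered) gives a deadline of Jul 9, 2021; done Jul 3, 2021 — timely.

Yes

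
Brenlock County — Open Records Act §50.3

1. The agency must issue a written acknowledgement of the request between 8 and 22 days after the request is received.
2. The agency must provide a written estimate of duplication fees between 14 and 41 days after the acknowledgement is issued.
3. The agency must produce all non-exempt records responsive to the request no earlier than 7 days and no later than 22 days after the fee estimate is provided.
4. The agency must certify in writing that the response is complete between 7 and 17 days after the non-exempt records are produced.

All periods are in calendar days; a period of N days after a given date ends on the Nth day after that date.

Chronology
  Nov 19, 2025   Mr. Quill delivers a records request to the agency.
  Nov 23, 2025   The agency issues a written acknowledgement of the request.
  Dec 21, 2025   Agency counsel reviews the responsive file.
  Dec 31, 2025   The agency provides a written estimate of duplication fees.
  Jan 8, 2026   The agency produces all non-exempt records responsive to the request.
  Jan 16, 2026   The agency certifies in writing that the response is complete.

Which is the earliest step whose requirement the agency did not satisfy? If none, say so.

Step 1: the window is 8–22 days after Nov 19, 2025 (when the request is received), so Nov 27, 2025 through Dec 11, 2025; done Nov 23, 2025 — 4 days before the window opened.
No need to go further; step 1 was not satisfied.

Step 1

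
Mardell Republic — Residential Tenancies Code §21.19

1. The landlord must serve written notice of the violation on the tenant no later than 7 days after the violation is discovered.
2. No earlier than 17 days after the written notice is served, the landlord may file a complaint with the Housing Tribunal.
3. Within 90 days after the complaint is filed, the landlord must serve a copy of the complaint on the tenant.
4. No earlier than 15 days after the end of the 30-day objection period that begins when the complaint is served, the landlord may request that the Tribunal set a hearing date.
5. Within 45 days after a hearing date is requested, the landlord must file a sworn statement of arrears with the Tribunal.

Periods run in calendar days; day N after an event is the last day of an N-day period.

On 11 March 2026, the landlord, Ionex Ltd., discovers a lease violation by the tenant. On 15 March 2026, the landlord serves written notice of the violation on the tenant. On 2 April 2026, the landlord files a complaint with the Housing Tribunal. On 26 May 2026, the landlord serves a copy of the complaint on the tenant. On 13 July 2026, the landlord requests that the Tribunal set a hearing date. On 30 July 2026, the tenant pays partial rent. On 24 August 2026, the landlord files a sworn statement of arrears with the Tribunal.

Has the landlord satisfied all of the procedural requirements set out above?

Step 1: 7 days after 11 March 2026 (when the violation is discovered) is 18 March 2026; 15 March 2026 is within that limit.
Step 2: the earliest permitted date is 17 days after 15 March 2026 (when the written notice is served), i.e. 1 April 2026; 2 April 2026 is on or after that date.
Step 3: 90 days after 2 April 2026 (when the complaint is filed) is 1 July 2026; 26 May 2026 is within that limit.
Step 4: the earliest permitted date is 15 days after 25 June 2026 (end of the 30-day objection period, which began when the complaint is served on 26 May 2026), i.e. 10 July 2026; done 13 July 2026, after the minimum wait.
Step 5: 45 days after 13 July 2026 (when a hearing date is requested) is 27 August 2026; 24 August 2026 is within that limit.

Yes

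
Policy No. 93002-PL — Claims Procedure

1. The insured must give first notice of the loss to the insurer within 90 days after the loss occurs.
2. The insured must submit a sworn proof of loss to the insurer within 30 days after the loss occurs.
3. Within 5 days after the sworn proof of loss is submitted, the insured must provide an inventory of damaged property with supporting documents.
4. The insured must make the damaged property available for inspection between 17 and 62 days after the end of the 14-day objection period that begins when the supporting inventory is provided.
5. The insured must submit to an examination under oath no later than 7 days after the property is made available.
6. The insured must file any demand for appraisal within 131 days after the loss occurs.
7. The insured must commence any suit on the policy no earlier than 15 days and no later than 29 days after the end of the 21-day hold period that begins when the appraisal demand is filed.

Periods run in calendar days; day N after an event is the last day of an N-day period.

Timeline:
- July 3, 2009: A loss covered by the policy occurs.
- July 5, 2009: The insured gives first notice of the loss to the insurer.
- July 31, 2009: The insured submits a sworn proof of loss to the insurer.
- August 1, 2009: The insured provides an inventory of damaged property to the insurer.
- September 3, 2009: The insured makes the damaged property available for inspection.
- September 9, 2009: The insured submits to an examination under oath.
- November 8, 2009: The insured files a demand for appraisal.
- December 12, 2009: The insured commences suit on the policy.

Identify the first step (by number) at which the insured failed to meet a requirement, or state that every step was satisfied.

Step 1 — counting 90 days from July 3, 2009 (when the loss occurs) gives a deadline of October 1, 2009; July 5, 2009 is within that limit.
Step 2 — counting 30 days from July 3, 2009 (when the loss occurs) gives a deadline of August 2, 2009; done July 31, 2009 — timely.
Step 3 — counting 5 days from July 31, 2009 (when the sworn proof of loss is submitted) gives a deadline of August 5, 2009; August 1, 2009 is within that limit.
Step 4 — 17 and 62 days from August 15, 2009 (end of the 14-day objection period, which began when the supporting inventory is provided on August 1, 2009) are September 1, 2009 and October 16, 2009 respectively; September 3, 2009 falls inside that range.
Step 5 — counting 7 days from September 3, 2009 (when the property is made available) gives a deadline of September 10, 2009; September 9, 2009 is within that limit.
Step 6 — counting 131 days from July 3, 2009 (when the loss occurs) gives a deadline of November 11, 2009; November 8, 2009 is within that limit.
Step 7 — 15 and 29 days from November 29, 2009 (end of the 21-day hold period, which began when the appraisal demand is filed on November 8, 2009) are December 14, 2009 and December 28, 2009 respectively; December 12, 2009 is 2 days too early.
That is the first point of non-compliance.

Step 7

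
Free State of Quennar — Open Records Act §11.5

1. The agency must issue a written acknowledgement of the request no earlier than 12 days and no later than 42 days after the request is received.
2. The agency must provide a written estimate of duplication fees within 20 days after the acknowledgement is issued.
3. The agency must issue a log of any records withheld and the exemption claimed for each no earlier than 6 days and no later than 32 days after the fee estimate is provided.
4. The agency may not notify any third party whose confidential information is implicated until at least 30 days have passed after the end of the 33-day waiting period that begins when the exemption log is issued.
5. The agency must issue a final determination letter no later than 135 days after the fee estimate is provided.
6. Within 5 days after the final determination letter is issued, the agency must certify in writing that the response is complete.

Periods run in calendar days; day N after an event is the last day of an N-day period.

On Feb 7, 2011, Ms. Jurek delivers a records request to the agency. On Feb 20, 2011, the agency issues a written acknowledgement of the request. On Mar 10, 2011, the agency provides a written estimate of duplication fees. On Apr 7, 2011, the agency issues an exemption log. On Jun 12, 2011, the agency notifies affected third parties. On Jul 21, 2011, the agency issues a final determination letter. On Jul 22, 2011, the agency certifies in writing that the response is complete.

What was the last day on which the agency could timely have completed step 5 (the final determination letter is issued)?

Jul 23, 2011

Step 5 runs from Mar 10, 2011, when the fee estimate is provided. 135 days after Mar 10, 2011 is Jul 23, 2011.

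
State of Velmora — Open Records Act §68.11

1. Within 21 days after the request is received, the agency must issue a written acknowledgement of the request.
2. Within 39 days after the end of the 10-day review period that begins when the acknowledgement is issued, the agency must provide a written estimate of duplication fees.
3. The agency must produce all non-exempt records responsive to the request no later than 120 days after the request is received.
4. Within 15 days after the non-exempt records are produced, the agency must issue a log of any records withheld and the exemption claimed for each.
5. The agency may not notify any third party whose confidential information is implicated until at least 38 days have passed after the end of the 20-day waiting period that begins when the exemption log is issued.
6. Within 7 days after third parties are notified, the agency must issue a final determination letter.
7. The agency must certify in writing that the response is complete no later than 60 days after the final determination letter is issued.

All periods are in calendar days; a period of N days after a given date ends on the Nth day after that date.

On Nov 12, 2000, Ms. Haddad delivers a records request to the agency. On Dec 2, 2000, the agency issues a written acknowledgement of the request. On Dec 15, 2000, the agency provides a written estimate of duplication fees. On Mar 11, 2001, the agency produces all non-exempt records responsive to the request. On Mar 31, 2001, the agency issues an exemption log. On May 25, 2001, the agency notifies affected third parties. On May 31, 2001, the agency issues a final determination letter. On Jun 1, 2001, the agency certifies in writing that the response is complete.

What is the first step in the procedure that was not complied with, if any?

Step 4

(1) due by Nov 12, 2000 + 21 days = Dec 3, 2000; Dec 2, 2000 is within that limit.
(2) due by Dec 12, 2000 + 39 days = Jan 20, 2001; completed Dec 15, 2000, before the deadline.
(3) due by Nov 12, 2000 + 120 days = Mar 12, 2001; completed Mar 11, 2001, before the deadline.
(4) due by Mar 11, 2001 + 15 days = Mar 26, 2001; done Mar 31, 2001 — 5 days late.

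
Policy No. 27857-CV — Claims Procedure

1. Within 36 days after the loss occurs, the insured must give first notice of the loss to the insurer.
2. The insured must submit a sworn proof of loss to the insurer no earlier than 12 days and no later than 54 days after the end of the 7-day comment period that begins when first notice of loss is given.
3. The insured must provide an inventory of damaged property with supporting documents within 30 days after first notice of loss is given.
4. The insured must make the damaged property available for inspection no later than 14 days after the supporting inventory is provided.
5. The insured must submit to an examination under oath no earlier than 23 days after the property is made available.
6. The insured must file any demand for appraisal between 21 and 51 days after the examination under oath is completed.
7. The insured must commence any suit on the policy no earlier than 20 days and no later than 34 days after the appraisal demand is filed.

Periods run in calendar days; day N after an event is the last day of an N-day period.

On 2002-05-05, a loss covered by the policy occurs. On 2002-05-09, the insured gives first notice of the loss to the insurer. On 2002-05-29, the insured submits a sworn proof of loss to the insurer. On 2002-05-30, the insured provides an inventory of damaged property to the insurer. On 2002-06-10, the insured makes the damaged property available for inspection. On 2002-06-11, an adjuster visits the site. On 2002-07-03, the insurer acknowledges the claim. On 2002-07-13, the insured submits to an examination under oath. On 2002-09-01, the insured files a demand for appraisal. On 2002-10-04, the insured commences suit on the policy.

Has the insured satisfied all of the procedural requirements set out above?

Yes

(1) due by 2002-05-05 + 36 days = 2002-06-10; done 2002-05-09 — timely.
(2) the permitted window runs from 2002-05-16 + 12 = 2002-05-28 to 2002-05-16 + 54 = 2002-07-09; 2002-05-29 falls inside that range.
(3) due by 2002-05-09 + 30 days = 2002-06-08; 2002-05-30 is within that limit.
(4) due by 2002-05-30 + 14 days = 2002-06-13; 2002-06-10 is within that limit.
(5) permitted from 2002-06-10 + 23 days = 2002-07-03 onward; done 2002-07-13 — permitted.
(6) the permitted window runs from 2002-07-13 + 21 = 2002-08-03 to 2002-07-13 + 51 = 2002-09-02; done 2002-09-01, which is between those dates.
(7) the permitted window runs from 2002-09-01 + 20 = 2002-09-21 to 2002-09-01 + 34 = 2002-10-05; 2002-10-04 falls inside that range.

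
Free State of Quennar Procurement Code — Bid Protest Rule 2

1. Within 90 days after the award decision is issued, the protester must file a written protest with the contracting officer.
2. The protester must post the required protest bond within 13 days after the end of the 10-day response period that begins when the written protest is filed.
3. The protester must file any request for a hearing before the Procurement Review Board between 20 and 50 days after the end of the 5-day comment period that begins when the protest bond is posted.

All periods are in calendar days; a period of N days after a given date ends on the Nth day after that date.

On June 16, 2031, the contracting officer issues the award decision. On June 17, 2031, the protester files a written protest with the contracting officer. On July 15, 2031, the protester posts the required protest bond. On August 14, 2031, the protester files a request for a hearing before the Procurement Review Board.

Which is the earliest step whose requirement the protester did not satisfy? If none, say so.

Step 1: 90 days after June 16, 2031 (when the award decision is issued) is September 14, 2031; completed June 17, 2031, before the deadline.
Step 2: 13 days after June 27, 2031 (end of the 10-day response period, which began when the written protest is filed on June 17, 2031) is July 10, 2031; done July 15, 2031 — 5 days late.

Step 2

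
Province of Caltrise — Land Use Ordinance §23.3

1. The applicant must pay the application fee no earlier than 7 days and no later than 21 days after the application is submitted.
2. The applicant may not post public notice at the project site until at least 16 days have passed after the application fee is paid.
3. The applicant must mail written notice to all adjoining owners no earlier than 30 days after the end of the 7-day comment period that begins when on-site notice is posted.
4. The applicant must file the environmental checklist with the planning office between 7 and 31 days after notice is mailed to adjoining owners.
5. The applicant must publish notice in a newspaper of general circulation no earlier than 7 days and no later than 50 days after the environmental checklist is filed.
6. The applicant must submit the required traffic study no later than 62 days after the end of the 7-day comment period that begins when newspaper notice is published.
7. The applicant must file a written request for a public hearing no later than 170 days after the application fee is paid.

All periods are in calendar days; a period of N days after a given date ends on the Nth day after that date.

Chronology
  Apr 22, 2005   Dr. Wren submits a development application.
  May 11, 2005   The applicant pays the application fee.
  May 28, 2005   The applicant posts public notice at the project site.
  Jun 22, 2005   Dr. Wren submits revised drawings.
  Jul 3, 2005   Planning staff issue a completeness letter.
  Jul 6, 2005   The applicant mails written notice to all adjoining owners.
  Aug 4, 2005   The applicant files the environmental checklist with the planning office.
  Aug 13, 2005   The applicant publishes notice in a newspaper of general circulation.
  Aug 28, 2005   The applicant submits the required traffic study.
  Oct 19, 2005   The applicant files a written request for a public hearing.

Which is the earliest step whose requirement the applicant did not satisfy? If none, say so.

Step 1 — 7 and 21 days from Apr 22, 2005 (when the application is submitted) are Apr 29, 2005 and May 13, 2005 respectively; May 11, 2005 falls inside that range.
Step 2 — must wait 16 days from May 11, 2005 (when the application fee is paid), so not before May 27, 2005; May 28, 2005 is on or after that date.
Step 3 — must wait 30 days from Jun 4, 2005 (end of the 7-day comment period, which began when on-site notice is posted on May 28, 2005), so not before Jul 4, 2005; Jul 6, 2005 is on or after that date.
Step 4 — 7 and 31 days from Jul 6, 2005 (when notice is mailed to adjoining owners) are Jul 13, 2005 and Aug 6, 2005 respectively; Aug 4, 2005 falls inside that range.
Step 5 — 7 and 50 days from Aug 4, 2005 (when the environmental checklist is filed) are Aug 11, 2005 and Sep 23, 2005 respectively; done Aug 13, 2005, which is between those dates.
Step 6 — counting 62 days from Aug 20, 2005 (end of the 7-day comment period, which began when newspaper notice is published on Aug 13, 2005) gives a deadline of Oct 21, 2005; Aug 28, 2005 is within that limit.
Step 7 — counting 170 days from May 11, 2005 (when the application fee is paid) gives a deadline of Oct 28, 2005; completed Oct 19, 2005, before the deadline.

None — every step was satisfied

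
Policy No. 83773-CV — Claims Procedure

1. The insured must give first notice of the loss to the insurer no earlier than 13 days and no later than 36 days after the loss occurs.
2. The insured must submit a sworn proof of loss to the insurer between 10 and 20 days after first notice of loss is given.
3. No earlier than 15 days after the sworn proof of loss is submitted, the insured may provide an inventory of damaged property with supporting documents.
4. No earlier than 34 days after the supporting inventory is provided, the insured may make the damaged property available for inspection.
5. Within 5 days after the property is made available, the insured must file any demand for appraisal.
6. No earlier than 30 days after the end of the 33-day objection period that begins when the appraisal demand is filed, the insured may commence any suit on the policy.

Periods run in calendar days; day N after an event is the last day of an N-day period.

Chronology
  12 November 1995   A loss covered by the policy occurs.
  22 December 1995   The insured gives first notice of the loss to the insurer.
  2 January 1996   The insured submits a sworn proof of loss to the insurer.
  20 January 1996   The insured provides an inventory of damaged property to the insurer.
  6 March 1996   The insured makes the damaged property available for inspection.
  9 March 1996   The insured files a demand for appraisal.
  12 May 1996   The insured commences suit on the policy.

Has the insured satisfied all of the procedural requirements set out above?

(1) the permitted window runs from 12 November 1995 + 13 = 25 November 1995 to 12 November 1995 + 36 = 18 December 1995; done 22 December 1995 — 4 days after the window closed.

No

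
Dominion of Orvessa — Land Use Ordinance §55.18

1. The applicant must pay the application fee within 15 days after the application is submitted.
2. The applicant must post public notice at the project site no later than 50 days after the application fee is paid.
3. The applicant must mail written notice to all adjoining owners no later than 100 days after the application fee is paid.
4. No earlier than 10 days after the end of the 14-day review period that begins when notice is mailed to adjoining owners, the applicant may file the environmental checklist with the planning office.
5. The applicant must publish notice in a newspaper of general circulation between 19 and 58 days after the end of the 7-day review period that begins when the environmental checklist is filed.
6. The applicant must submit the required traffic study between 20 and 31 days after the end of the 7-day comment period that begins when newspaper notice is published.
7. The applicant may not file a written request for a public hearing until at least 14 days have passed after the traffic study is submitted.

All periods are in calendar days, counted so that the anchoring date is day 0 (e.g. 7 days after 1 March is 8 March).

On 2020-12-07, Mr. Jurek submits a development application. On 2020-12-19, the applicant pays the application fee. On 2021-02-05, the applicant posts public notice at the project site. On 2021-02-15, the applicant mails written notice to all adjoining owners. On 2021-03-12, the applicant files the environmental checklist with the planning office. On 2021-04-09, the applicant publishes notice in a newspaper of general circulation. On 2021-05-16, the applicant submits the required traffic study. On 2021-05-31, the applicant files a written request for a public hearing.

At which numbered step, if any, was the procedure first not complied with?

None — every step was satisfied

Step 1: 15 days after 2020-12-07 (when the application is submitted) is 2020-12-22; completed 2020-12-19, before the deadline.
Step 2: 50 days after 2020-12-19 (when the application fee is paid) is 2021-02-07; 2021-02-05 is within that limit.
Step 3: 100 days after 2020-12-19 (when the application fee is paid) is 2021-03-29; completed 2021-02-15, before the deadline.
Step 4: the earliest permitted date is 10 days after 2021-03-01 (end of the 14-day review period, which began when notice is mailed to adjoining owners on 2021-02-15), i.e. 2021-03-11; 2021-03-12 is on or after that date.
Step 5: the window is 19–58 days after 2021-03-19 (end of the 7-day review period, which began when the environmental checklist is filed on 2021-03-12), so 2021-04-07 through 2021-05-16; 2021-04-09 falls inside that range.
Step 6: the window is 20–31 days after 2021-04-16 (end of the 7-day comment period, which began when newspaper notice is published on 2021-04-09), so 2021-05-06 through 2021-05-17; 2021-05-16 falls inside that range.
Step 7: the earliest permitted date is 14 days after 2021-05-16 (when the traffic study is submitted), i.e. 2021-05-30; 2021-05-31 is on or after that date.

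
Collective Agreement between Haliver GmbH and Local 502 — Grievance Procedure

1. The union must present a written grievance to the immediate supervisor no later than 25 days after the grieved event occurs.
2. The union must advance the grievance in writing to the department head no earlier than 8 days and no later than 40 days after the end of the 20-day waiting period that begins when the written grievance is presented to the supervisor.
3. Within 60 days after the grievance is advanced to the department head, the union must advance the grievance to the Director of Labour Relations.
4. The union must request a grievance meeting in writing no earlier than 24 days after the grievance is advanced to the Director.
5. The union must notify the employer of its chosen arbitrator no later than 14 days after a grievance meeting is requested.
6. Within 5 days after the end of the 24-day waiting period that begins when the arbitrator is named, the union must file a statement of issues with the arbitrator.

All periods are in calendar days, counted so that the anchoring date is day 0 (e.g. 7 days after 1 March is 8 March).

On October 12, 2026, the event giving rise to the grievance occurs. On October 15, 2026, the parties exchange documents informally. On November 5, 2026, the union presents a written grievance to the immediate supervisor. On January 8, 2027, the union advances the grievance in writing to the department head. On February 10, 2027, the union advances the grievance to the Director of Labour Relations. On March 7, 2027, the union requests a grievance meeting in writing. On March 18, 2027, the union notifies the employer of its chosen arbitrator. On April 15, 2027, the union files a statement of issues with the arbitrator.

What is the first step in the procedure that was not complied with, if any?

Step 2

Step 1 — counting 25 days from October 12, 2026 (when the grieved event occurs) gives a deadline of November 6, 2026; completed November 5, 2026, before the deadline.
Step 2 — 8 and 40 days from November 25, 2026 (end of the 20-day waiting period, which began when the written grievance is presented to the supervisor on November 5, 2026) are December 3, 2026 and January 4, 2027 respectively; done January 8, 2027 — 4 days after the window closed.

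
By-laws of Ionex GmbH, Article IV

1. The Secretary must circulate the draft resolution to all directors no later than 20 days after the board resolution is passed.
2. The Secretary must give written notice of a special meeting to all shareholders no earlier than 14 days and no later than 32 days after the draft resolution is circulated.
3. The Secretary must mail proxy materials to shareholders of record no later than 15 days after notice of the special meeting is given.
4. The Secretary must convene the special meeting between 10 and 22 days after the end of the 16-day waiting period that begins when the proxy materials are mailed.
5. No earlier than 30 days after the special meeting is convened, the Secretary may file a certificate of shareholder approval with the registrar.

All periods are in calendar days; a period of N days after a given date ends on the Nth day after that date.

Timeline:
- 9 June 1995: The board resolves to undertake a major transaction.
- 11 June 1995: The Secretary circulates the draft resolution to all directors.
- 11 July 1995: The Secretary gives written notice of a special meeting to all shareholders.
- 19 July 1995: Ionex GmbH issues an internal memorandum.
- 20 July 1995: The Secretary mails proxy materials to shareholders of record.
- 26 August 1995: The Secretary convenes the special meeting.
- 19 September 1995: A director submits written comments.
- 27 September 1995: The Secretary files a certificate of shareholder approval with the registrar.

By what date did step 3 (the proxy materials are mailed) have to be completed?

Step 3 runs from 11 July 1995, when notice of the special meeting is given. 15 days after 11 July 1995 is 26 July 1995.

26 July 1995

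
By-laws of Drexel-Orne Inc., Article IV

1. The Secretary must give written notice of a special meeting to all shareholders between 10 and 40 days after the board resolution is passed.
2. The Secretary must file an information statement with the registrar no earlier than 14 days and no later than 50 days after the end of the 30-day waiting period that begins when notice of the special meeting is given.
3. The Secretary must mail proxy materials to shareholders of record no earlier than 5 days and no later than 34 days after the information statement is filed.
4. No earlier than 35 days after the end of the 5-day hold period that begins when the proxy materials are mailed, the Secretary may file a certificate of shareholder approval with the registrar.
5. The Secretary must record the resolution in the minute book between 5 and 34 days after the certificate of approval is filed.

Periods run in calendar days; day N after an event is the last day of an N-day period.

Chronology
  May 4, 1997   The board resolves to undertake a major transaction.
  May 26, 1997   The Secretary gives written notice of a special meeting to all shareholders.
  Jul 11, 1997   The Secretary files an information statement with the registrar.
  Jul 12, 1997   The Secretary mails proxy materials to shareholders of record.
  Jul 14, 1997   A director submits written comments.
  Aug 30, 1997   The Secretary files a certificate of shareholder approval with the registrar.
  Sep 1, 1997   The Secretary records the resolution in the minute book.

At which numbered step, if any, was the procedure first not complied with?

Step 3

(1) the permitted window runs from May 4, 1997 + 10 = May 14, 1997 to May 4, 1997 + 40 = Jun 13, 1997; done May 26, 1997, which is between those dates.
(2) the permitted window runs from Jun 25, 1997 + 14 = Jul 9, 1997 to Jun 25, 1997 + 50 = Aug 14, 1997; done Jul 11, 1997 — within the window.
(3) the permitted window runs from Jul 11, 1997 + 5 = Jul 16, 1997 to Jul 11, 1997 + 34 = Aug 14, 1997; done Jul 12, 1997 — 4 days before the window opened.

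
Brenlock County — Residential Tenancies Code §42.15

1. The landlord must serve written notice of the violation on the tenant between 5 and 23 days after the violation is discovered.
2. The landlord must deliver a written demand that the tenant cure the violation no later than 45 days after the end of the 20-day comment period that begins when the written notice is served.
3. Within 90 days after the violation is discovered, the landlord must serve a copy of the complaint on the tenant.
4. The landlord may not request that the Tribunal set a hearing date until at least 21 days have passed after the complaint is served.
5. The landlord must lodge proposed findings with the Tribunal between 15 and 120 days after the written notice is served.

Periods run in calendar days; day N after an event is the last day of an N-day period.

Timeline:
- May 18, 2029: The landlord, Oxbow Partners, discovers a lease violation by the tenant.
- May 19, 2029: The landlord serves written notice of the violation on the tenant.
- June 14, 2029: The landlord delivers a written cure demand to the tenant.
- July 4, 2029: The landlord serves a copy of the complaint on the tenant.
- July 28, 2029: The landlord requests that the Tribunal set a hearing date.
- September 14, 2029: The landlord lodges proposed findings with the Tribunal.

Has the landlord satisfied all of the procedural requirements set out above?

No

Step 1 — 5 and 23 days from May 18, 2029 (when the violation is discovered) are May 23, 2029 and June 10, 2029 respectively; done May 19, 2029 — 4 days before the window opened.
No need to go further; step 1 was not satisfied.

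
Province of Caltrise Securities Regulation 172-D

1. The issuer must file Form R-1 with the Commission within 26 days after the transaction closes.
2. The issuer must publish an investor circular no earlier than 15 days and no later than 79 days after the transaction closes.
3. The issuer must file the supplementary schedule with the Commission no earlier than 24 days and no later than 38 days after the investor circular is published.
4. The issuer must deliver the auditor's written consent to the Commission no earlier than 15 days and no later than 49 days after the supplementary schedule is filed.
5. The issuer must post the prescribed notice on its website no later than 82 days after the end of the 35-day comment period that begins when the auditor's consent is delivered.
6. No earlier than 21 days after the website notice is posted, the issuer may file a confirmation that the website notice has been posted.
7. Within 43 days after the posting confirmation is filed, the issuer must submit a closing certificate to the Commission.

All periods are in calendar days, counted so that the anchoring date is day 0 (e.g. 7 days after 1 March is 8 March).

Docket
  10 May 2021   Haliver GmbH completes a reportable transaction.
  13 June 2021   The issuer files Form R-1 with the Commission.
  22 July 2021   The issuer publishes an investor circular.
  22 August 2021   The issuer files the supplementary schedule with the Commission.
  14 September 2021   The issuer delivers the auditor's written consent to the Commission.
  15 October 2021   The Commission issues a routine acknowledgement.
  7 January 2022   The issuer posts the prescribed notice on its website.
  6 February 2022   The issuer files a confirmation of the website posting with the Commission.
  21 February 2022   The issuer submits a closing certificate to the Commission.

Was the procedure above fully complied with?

Step 1 — counting 26 days from 10 May 2021 (when the transaction closes) gives a deadline of 5 June 2021; done 13 June 2021 — 8 days late.

No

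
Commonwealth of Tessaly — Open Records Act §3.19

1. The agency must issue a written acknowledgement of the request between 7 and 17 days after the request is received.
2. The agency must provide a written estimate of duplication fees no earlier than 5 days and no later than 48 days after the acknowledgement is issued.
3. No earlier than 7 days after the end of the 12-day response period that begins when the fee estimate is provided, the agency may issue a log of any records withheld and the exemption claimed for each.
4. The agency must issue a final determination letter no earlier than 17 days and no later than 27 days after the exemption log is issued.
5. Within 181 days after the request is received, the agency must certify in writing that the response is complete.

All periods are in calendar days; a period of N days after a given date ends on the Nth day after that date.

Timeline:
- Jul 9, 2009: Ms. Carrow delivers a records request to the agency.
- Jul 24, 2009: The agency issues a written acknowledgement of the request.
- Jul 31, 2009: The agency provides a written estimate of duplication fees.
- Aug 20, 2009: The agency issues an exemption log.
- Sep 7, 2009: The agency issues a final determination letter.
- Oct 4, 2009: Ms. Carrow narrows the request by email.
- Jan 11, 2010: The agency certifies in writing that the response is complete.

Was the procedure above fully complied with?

No

Step 1: the window is 7–17 days after Jul 9, 2009 (when the request is received), so Jul 16, 2009 through Jul 26, 2009; Jul 24, 2009 falls inside that range.
Step 2: the window is 5–48 days after Jul 24, 2009 (when the acknowledgement is issued), so Jul 29, 2009 through Sep 10, 2009; done Jul 31, 2009, which is between those dates.
Step 3: the earliest permitted date is 7 days after Aug 12, 2009 (end of the 12-day response period, which began when the fee estimate is provided on Jul 31, 2009), i.e. Aug 19, 2009; done Aug 20, 2009, after the minimum wait.
Step 4: the window is 17–27 days after Aug 20, 2009 (when the exemption log is issued), so Sep 6, 2009 through Sep 16, 2009; Sep 7, 2009 falls inside that range.
Step 5: 181 days after Jul 9, 2009 (when the request is received) is Jan 6, 2010; Jan 11, 2010 misses that deadline by 5 days.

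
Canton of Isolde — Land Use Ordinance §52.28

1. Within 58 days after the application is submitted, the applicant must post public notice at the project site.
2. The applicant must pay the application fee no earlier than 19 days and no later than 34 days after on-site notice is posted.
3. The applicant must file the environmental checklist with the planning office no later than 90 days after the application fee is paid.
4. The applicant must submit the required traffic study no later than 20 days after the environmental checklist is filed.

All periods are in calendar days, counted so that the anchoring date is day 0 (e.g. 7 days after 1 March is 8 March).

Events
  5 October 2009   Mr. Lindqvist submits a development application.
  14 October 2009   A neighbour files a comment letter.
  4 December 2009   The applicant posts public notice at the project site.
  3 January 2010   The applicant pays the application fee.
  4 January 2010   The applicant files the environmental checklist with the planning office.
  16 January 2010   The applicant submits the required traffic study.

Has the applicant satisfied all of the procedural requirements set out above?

Step 1 — counting 58 days from 5 October 2009 (when the application is submitted) gives a deadline of 2 December 2009; 4 December 2009 misses that deadline by 2 days.
The procedure was therefore not followed at step 1.

No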